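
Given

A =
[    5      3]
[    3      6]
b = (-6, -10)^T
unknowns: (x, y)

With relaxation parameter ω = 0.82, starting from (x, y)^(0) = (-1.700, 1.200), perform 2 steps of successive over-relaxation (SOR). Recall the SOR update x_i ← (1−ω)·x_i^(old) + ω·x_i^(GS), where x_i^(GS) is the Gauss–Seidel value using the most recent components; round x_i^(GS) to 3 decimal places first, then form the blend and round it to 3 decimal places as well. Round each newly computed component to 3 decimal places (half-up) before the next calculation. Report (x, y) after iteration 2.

(-1.135, -0.970)

Iteration 1:
  x: GS value = (-6 - (3)·1.200) / (5) = -1.920;  x ← (1−ω)·-1.700 + ω·-1.920 = -1.880
  y: GS value = (-10 - (3)·-1.880) / (6) = -0.727;  y ← (1−ω)·1.200 + ω·-0.727 = -0.380
Iteration 2:
  x: GS value = (-6 - (3)·-0.380) / (5) = -0.972;  x ← (1−ω)·-1.880 + ω·-0.972 = -1.135
  y: GS value = (-10 - (3)·-1.135) / (6) = -1.099;  y ← (1−ω)·-0.380 + ω·-1.099 = -0.970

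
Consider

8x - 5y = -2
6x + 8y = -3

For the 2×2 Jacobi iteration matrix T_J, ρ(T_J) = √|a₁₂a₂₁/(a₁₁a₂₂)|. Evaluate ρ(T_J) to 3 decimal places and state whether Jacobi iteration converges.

0.685

a₁₂a₂₁/(a₁₁a₂₂) = (-5)·(6) / ((8)·(8)) = -0.468750
ρ = √|-0.468750| = √0.468750 = 0.685
ρ < 1, so Jacobi converges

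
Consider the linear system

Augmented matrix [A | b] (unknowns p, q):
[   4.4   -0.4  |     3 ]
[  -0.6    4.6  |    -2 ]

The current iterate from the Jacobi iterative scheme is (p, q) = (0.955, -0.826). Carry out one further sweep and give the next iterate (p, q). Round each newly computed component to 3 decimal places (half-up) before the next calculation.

One sweep:
  p = (3 - (-0.4)·-0.826) / (4.4) = 0.607
  q = (-2 - (-0.6)·0.955) / (4.6) = -0.310

(0.607, -0.310)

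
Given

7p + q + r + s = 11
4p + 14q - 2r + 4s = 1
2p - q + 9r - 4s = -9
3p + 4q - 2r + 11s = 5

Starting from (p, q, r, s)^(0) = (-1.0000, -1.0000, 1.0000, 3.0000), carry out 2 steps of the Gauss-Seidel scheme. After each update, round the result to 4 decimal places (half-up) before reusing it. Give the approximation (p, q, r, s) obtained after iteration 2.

(1.6439, -0.5424, -1.2077, -0.0161)

Iteration 1:
  p = (11 - (1)·-1.0000 - (1)·1.0000 - (1)·3.0000) / (7) = 1.1429
  q = (1 - (4)·1.1429 - (-2)·1.0000 - (4)·3.0000) / (14) = -0.9694
  r = (-9 - (2)·1.1429 - (-1)·-0.9694 - (-4)·3.0000) / (9) = -0.0284
  s = (5 - (3)·1.1429 - (4)·-0.9694 - (-2)·-0.0284) / (11) = 0.4902
Iteration 2:
  p = (11 - (1)·-0.9694 - (1)·-0.0284 - (1)·0.4902) / (7) = 1.6439
  q = (1 - (4)·1.6439 - (-2)·-0.0284 - (4)·0.4902) / (14) = -0.5424
  r = (-9 - (2)·1.6439 - (-1)·-0.5424 - (-4)·0.4902) / (9) = -1.2077
  s = (5 - (3)·1.6439 - (4)·-0.5424 - (-2)·-1.2077) / (11) = -0.0161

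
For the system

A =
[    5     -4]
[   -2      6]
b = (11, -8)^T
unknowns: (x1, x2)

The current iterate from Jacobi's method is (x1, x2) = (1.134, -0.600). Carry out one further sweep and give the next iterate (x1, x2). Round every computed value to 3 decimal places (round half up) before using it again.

(1.720, -0.955)

One sweep:
  x1 = (11 - (-4)·-0.600) / (5) = 1.720
  x2 = (-8 - (-2)·1.134) / (6) = -0.955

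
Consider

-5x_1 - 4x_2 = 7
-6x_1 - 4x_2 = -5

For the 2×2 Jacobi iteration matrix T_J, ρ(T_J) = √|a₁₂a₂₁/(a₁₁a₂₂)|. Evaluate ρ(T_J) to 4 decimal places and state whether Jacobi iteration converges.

1.0954

a₁₂a₂₁/(a₁₁a₂₂) = (-4)·(-6) / ((-5)·(-4)) = 1.200000
ρ = √|1.200000| = √1.200000 = 1.0954
ρ > 1, so Jacobi diverges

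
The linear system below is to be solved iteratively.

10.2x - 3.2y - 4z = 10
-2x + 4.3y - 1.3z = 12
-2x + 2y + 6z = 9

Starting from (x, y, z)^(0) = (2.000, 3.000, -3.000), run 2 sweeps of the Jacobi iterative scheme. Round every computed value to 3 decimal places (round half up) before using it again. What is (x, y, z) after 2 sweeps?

(2.321, 3.490, 0.810)

Iteration 1:
  x = (10 - (-3.2)·3.000 - (-4)·-3.000) / (10.2) = 0.745
  y = (12 - (-2)·2.000 - (-1.3)·-3.000) / (4.3) = 2.814
  z = (9 - (-2)·2.000 - (2)·3.000) / (6) = 1.167
Iteration 2:
  x = (10 - (-3.2)·2.814 - (-4)·1.167) / (10.2) = 2.321
  y = (12 - (-2)·0.745 - (-1.3)·1.167) / (4.3) = 3.490
  z = (9 - (-2)·0.745 - (2)·2.814) / (6) = 0.810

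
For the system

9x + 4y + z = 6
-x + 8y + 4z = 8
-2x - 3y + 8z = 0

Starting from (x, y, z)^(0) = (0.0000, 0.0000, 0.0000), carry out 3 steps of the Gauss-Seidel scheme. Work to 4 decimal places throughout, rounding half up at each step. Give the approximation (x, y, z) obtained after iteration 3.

(0.3091, 0.8868, 0.4098)

Iteration 1:
  x = (6 - (4)·0.0000 - (1)·0.0000) / (9) = 0.6667
  y = (8 - (-1)·0.6667 - (4)·0.0000) / (8) = 1.0833
  z = (0 - (-2)·0.6667 - (-3)·1.0833) / (8) = 0.5729
Iteration 2:
  x = (6 - (4)·1.0833 - (1)·0.5729) / (9) = 0.1215
  y = (8 - (-1)·0.1215 - (4)·0.5729) / (8) = 0.7287
  z = (0 - (-2)·0.1215 - (-3)·0.7287) / (8) = 0.3036
Iteration 3:
  x = (6 - (4)·0.7287 - (1)·0.3036) / (9) = 0.3091
  y = (8 - (-1)·0.3091 - (4)·0.3036) / (8) = 0.8868
  z = (0 - (-2)·0.3091 - (-3)·0.8868) / (8) = 0.4098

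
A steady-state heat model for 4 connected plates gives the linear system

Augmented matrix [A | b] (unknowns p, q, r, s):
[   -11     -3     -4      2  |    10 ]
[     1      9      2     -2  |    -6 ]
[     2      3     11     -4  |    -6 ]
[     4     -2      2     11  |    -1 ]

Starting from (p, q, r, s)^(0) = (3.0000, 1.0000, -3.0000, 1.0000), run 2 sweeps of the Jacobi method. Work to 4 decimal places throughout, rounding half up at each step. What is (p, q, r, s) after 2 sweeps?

(-0.5978, -0.5555, -0.6970, 0.0377)

Iteration 1:
  p = (10 - (-3)·1.0000 - (-4)·-3.0000 - (2)·1.0000) / (-11) = 0.0909
  q = (-6 - (1)·3.0000 - (2)·-3.0000 - (-2)·1.0000) / (9) = -0.1111
  r = (-6 - (2)·3.0000 - (3)·1.0000 - (-4)·1.0000) / (11) = -1.0000
  s = (-1 - (4)·3.0000 - (-2)·1.0000 - (2)·-3.0000) / (11) = -0.4545
Iteration 2:
  p = (10 - (-3)·-0.1111 - (-4)·-1.0000 - (2)·-0.4545) / (-11) = -0.5978
  q = (-6 - (1)·0.0909 - (2)·-1.0000 - (-2)·-0.4545) / (9) = -0.5555
  r = (-6 - (2)·0.0909 - (3)·-0.1111 - (-4)·-0.4545) / (11) = -0.6970
  s = (-1 - (4)·0.0909 - (-2)·-0.1111 - (2)·-1.0000) / (11) = 0.0377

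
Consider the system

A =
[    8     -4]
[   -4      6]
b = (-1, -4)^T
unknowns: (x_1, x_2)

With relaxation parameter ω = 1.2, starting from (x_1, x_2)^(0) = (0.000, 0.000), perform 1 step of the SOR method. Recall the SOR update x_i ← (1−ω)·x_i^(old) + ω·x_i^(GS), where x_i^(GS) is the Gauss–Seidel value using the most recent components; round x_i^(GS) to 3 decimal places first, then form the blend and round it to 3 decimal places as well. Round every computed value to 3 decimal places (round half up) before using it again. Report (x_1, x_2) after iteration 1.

Iteration 1:
  x_1: GS value = (-1 - (-4)·0.000) / (8) = -0.125;  x_1 ← (1−ω)·0.000 + ω·-0.125 = -0.150
  x_2: GS value = (-4 - (-4)·-0.150) / (6) = -0.767;  x_2 ← (1−ω)·0.000 + ω·-0.767 = -0.920

(-0.150, -0.920)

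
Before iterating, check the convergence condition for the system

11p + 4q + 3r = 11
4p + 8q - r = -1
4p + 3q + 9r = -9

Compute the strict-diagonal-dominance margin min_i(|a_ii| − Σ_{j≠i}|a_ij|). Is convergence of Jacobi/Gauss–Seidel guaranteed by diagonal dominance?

row 1: |11| − (4+3) = 4
row 2: |8| − (4+1) = 3
row 3: |9| − (4+3) = 2
minimum over rows = 2 → strictly diagonally dominant (convergence guaranteed)

2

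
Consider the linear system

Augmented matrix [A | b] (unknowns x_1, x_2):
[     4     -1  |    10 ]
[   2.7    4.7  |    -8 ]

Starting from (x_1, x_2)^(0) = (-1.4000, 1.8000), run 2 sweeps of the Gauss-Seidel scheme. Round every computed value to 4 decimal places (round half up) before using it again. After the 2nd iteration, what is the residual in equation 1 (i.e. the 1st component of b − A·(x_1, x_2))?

0.7463

Iteration 1:
  x_1 = (10 - (-1)·1.8000) / (4) = 2.9500
  x_2 = (-8 - (2.7)·2.9500) / (4.7) = -3.3968
Iteration 2:
  x_1 = (10 - (-1)·-3.3968) / (4) = 1.6508
  x_2 = (-8 - (2.7)·1.6508) / (4.7) = -2.6505
Residual b − A·x = (0.7463, 0.0002)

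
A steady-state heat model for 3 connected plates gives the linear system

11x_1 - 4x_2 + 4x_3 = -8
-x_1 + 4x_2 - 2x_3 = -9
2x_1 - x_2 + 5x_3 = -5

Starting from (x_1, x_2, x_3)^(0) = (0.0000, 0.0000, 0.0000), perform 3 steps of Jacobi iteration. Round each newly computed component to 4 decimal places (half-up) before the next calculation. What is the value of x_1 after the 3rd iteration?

Iteration 1:
  x_1 = (-8 - (-4)·0.0000 - (4)·0.0000) / (11) = -0.7273
  x_2 = (-9 - (-1)·0.0000 - (-2)·0.0000) / (4) = -2.2500
  x_3 = (-5 - (2)·0.0000 - (-1)·0.0000) / (5) = -1.0000
Iteration 2:
  x_1 = (-8 - (-4)·-2.2500 - (4)·-1.0000) / (11) = -1.1818
  x_2 = (-9 - (-1)·-0.7273 - (-2)·-1.0000) / (4) = -2.9318
  x_3 = (-5 - (2)·-0.7273 - (-1)·-2.2500) / (5) = -1.1591
Iteration 3:
  x_1 = (-8 - (-4)·-2.9318 - (4)·-1.1591) / (11) = -1.3719
  x_2 = (-9 - (-1)·-1.1818 - (-2)·-1.1591) / (4) = -3.1250
  x_3 = (-5 - (2)·-1.1818 - (-1)·-2.9318) / (5) = -1.1136

-1.3719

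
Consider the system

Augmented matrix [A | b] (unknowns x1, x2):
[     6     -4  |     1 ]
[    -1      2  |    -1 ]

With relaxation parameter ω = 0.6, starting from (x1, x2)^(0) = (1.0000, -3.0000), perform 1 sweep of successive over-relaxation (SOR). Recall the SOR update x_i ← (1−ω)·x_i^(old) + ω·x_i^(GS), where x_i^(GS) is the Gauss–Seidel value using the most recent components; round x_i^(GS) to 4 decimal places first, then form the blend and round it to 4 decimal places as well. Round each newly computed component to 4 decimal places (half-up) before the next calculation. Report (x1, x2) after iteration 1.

Iteration 1:
  x1: GS value = (1 - (-4)·-3.0000) / (6) = -1.8333;  x1 ← (1−ω)·1.0000 + ω·-1.8333 = -0.7000
  x2: GS value = (-1 - (-1)·-0.7000) / (2) = -0.8500;  x2 ← (1−ω)·-3.0000 + ω·-0.8500 = -1.7100

(-0.7000, -1.7100)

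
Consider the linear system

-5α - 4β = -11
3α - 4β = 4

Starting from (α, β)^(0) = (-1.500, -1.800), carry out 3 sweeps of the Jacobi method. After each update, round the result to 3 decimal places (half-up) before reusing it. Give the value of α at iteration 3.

0.816

Iteration 1:
  α = (-11 - (-4)·-1.800) / (-5) = 3.640
  β = (4 - (3)·-1.500) / (-4) = -2.125
Iteration 2:
  α = (-11 - (-4)·-2.125) / (-5) = 3.900
  β = (4 - (3)·3.640) / (-4) = 1.730
Iteration 3:
  α = (-11 - (-4)·1.730) / (-5) = 0.816
  β = (4 - (3)·3.900) / (-4) = 1.925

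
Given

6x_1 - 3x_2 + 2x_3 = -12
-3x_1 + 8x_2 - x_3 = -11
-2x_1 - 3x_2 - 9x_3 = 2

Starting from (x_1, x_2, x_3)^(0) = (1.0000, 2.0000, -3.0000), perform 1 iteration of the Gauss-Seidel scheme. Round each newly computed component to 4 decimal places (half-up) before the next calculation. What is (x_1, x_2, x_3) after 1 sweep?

(0.0000, -1.7500, 0.3611)

Iteration 1:
  x_1 = (-12 - (-3)·2.0000 - (2)·-3.0000) / (6) = 0.0000
  x_2 = (-11 - (-3)·0.0000 - (-1)·-3.0000) / (8) = -1.7500
  x_3 = (2 - (-2)·0.0000 - (-3)·-1.7500) / (-9) = 0.3611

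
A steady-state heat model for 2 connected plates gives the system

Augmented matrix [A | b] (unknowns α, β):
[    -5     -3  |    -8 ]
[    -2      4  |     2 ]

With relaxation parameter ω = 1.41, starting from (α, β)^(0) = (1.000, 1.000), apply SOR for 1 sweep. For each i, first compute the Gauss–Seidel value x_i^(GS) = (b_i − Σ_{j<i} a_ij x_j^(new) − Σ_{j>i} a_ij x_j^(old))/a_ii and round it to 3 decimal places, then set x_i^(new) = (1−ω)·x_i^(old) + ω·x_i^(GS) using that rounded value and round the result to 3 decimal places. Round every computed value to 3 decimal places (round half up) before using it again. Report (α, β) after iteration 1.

(1.000, 1.000)

Iteration 1:
  α: GS value = (-8 - (-3)·1.000) / (-5) = 1.000;  α ← (1−ω)·1.000 + ω·1.000 = 1.000
  β: GS value = (2 - (-2)·1.000) / (4) = 1.000;  β ← (1−ω)·1.000 + ω·1.000 = 1.000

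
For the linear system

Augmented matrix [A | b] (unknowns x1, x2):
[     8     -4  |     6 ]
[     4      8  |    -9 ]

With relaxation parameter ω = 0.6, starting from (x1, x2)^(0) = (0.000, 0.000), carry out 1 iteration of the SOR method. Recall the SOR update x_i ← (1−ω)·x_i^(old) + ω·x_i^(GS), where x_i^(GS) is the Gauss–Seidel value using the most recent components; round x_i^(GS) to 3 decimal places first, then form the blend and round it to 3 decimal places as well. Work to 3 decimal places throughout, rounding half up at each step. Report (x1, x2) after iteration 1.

(0.450, -0.810)

Iteration 1:
  x1: GS value = (6 - (-4)·0.000) / (8) = 0.750;  x1 ← (1−ω)·0.000 + ω·0.750 = 0.450
  x2: GS value = (-9 - (4)·0.450) / (8) = -1.350;  x2 ← (1−ω)·0.000 + ω·-1.350 = -0.810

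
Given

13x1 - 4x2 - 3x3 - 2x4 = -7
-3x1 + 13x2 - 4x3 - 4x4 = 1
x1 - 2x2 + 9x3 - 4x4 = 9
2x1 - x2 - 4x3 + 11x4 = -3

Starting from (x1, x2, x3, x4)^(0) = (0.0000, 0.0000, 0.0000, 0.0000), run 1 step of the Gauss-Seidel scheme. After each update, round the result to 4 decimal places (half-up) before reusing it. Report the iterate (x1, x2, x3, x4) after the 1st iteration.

(-0.5385, -0.0473, 1.0493, 0.2024)

Iteration 1:
  x1 = (-7 - (-4)·0.0000 - (-3)·0.0000 - (-2)·0.0000) / (13) = -0.5385
  x2 = (1 - (-3)·-0.5385 - (-4)·0.0000 - (-4)·0.0000) / (13) = -0.0473
  x3 = (9 - (1)·-0.5385 - (-2)·-0.0473 - (-4)·0.0000) / (9) = 1.0493
  x4 = (-3 - (2)·-0.5385 - (-1)·-0.0473 - (-4)·1.0493) / (11) = 0.2024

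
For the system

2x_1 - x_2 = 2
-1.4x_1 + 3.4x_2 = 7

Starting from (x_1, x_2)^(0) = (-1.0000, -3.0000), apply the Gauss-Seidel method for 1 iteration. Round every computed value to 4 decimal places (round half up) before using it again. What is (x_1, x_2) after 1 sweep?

Iteration 1:
  x_1 = (2 - (-1)·-3.0000) / (2) = -0.5000
  x_2 = (7 - (-1.4)·-0.5000) / (3.4) = 1.8529

(-0.5000, 1.8529)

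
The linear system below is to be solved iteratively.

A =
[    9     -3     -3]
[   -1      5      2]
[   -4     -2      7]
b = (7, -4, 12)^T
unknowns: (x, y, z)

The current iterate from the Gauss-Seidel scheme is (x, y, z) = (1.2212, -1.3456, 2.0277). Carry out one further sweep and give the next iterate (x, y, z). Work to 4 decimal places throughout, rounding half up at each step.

(1.0051, -1.4101, 1.8857)

One sweep:
  x = (7 - (-3)·-1.3456 - (-3)·2.0277) / (9) = 1.0051
  y = (-4 - (-1)·1.0051 - (2)·2.0277) / (5) = -1.4101
  z = (12 - (-4)·1.0051 - (-2)·-1.4101) / (7) = 1.8857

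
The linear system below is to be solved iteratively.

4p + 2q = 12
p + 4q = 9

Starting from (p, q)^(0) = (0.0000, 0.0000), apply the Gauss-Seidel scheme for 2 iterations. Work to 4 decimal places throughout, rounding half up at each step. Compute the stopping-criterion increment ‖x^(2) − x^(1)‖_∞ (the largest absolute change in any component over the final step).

0.7500

Iteration 1:
  p = (12 - (2)·0.0000) / (4) = 3.0000
  q = (9 - (1)·3.0000) / (4) = 1.5000
Iteration 2:
  p = (12 - (2)·1.5000) / (4) = 2.2500
  q = (9 - (1)·2.2500) / (4) = 1.6875
Change: (-0.7500, 0.1875) → max |·| = 0.7500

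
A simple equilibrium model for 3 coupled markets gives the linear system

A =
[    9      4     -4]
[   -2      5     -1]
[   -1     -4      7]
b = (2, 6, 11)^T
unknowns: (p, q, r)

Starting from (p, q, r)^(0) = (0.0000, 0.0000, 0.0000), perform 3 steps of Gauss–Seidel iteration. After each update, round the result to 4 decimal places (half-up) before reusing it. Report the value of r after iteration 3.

2.7956

Iteration 1:
  p = (2 - (4)·0.0000 - (-4)·0.0000) / (9) = 0.2222
  q = (6 - (-2)·0.2222 - (-1)·0.0000) / (5) = 1.2889
  r = (11 - (-1)·0.2222 - (-4)·1.2889) / (7) = 2.3397
Iteration 2:
  p = (2 - (4)·1.2889 - (-4)·2.3397) / (9) = 0.6892
  q = (6 - (-2)·0.6892 - (-1)·2.3397) / (5) = 1.9436
  r = (11 - (-1)·0.6892 - (-4)·1.9436) / (7) = 2.7805
Iteration 3:
  p = (2 - (4)·1.9436 - (-4)·2.7805) / (9) = 0.5942
  q = (6 - (-2)·0.5942 - (-1)·2.7805) / (5) = 1.9938
  r = (11 - (-1)·0.5942 - (-4)·1.9938) / (7) = 2.7956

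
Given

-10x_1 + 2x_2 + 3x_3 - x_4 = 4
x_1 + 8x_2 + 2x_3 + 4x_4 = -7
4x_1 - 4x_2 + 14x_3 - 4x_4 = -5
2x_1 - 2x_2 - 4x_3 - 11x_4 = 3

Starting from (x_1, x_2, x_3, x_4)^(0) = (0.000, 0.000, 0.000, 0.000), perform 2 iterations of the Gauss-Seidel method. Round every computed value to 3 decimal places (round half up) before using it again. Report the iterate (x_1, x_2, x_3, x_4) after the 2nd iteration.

(-0.707, -0.656, -0.349, -0.155)

Iteration 1:
  x_1 = (4 - (2)·0.000 - (3)·0.000 - (-1)·0.000) / (-10) = -0.400
  x_2 = (-7 - (1)·-0.400 - (2)·0.000 - (4)·0.000) / (8) = -0.825
  x_3 = (-5 - (4)·-0.400 - (-4)·-0.825 - (-4)·0.000) / (14) = -0.479
  x_4 = (3 - (2)·-0.400 - (-2)·-0.825 - (-4)·-0.479) / (-11) = -0.021
Iteration 2:
  x_1 = (4 - (2)·-0.825 - (3)·-0.479 - (-1)·-0.021) / (-10) = -0.707
  x_2 = (-7 - (1)·-0.707 - (2)·-0.479 - (4)·-0.021) / (8) = -0.656
  x_3 = (-5 - (4)·-0.707 - (-4)·-0.656 - (-4)·-0.021) / (14) = -0.349
  x_4 = (3 - (2)·-0.707 - (-2)·-0.656 - (-4)·-0.349) / (-11) = -0.155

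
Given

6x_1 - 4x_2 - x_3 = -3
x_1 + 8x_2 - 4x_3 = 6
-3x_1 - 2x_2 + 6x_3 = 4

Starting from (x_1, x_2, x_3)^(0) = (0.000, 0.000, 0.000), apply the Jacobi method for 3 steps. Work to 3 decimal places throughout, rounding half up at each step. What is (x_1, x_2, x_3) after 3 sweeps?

(0.375, 1.070, 1.104)

Iteration 1:
  x_1 = (-3 - (-4)·0.000 - (-1)·0.000) / (6) = -0.500
  x_2 = (6 - (1)·0.000 - (-4)·0.000) / (8) = 0.750
  x_3 = (4 - (-3)·0.000 - (-2)·0.000) / (6) = 0.667
Iteration 2:
  x_1 = (-3 - (-4)·0.750 - (-1)·0.667) / (6) = 0.111
  x_2 = (6 - (1)·-0.500 - (-4)·0.667) / (8) = 1.146
  x_3 = (4 - (-3)·-0.500 - (-2)·0.750) / (6) = 0.667
Iteration 3:
  x_1 = (-3 - (-4)·1.146 - (-1)·0.667) / (6) = 0.375
  x_2 = (6 - (1)·0.111 - (-4)·0.667) / (8) = 1.070
  x_3 = (4 - (-3)·0.111 - (-2)·1.146) / (6) = 1.104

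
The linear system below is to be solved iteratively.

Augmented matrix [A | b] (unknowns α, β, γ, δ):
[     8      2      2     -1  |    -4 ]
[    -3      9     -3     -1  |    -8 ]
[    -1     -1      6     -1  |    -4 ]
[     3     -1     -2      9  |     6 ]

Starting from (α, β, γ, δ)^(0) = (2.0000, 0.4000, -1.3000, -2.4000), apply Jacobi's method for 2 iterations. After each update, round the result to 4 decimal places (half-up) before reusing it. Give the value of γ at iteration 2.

-0.9569

Iteration 1:
  α = (-4 - (2)·0.4000 - (2)·-1.3000 - (-1)·-2.4000) / (8) = -0.5750
  β = (-8 - (-3)·2.0000 - (-3)·-1.3000 - (-1)·-2.4000) / (9) = -0.9222
  γ = (-4 - (-1)·2.0000 - (-1)·0.4000 - (-1)·-2.4000) / (6) = -0.6667
  δ = (6 - (3)·2.0000 - (-1)·0.4000 - (-2)·-1.3000) / (9) = -0.2444
Iteration 2:
  α = (-4 - (2)·-0.9222 - (2)·-0.6667 - (-1)·-0.2444) / (8) = -0.1333
  β = (-8 - (-3)·-0.5750 - (-3)·-0.6667 - (-1)·-0.2444) / (9) = -1.3299
  γ = (-4 - (-1)·-0.5750 - (-1)·-0.9222 - (-1)·-0.2444) / (6) = -0.9569
  δ = (6 - (3)·-0.5750 - (-1)·-0.9222 - (-2)·-0.6667) / (9) = 0.6077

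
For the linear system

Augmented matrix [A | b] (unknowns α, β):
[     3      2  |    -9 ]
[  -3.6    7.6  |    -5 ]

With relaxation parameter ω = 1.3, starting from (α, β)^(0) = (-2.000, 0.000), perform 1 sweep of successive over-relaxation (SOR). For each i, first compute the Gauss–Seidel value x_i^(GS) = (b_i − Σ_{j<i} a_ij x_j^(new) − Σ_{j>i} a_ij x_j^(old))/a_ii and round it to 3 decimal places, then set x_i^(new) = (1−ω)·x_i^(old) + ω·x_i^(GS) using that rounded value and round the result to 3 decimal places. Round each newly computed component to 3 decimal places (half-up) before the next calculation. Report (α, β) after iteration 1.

Iteration 1:
  α: GS value = (-9 - (2)·0.000) / (3) = -3.000;  α ← (1−ω)·-2.000 + ω·-3.000 = -3.300
  β: GS value = (-5 - (-3.6)·-3.300) / (7.6) = -2.221;  β ← (1−ω)·0.000 + ω·-2.221 = -2.887

(-3.300, -2.887)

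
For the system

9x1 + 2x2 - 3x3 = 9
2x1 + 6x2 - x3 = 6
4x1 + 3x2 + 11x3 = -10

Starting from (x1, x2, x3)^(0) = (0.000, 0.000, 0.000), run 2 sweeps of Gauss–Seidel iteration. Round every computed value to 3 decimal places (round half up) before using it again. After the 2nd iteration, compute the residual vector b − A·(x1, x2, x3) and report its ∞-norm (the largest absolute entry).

Iteration 1:
  x1 = (9 - (2)·0.000 - (-3)·0.000) / (9) = 1.000
  x2 = (6 - (2)·1.000 - (-1)·0.000) / (6) = 0.667
  x3 = (-10 - (4)·1.000 - (3)·0.667) / (11) = -1.455
Iteration 2:
  x1 = (9 - (2)·0.667 - (-3)·-1.455) / (9) = 0.367
  x2 = (6 - (2)·0.367 - (-1)·-1.455) / (6) = 0.635
  x3 = (-10 - (4)·0.367 - (3)·0.635) / (11) = -1.216
Residual b − A·x = (0.779, 0.240, 0.003); ∞-norm = 0.779

0.779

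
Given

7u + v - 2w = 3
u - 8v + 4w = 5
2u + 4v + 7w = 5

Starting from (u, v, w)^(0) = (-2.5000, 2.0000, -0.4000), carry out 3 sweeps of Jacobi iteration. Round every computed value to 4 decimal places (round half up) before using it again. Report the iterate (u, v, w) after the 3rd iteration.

(0.8844, 0.1371, 0.7956)

Iteration 1:
  u = (3 - (1)·2.0000 - (-2)·-0.4000) / (7) = 0.0286
  v = (5 - (1)·-2.5000 - (4)·-0.4000) / (-8) = -1.1375
  w = (5 - (2)·-2.5000 - (4)·2.0000) / (7) = 0.2857
Iteration 2:
  u = (3 - (1)·-1.1375 - (-2)·0.2857) / (7) = 0.6727
  v = (5 - (1)·0.0286 - (4)·0.2857) / (-8) = -0.4786
  w = (5 - (2)·0.0286 - (4)·-1.1375) / (7) = 1.3561
Iteration 3:
  u = (3 - (1)·-0.4786 - (-2)·1.3561) / (7) = 0.8844
  v = (5 - (1)·0.6727 - (4)·1.3561) / (-8) = 0.1371
  w = (5 - (2)·0.6727 - (4)·-0.4786) / (7) = 0.7956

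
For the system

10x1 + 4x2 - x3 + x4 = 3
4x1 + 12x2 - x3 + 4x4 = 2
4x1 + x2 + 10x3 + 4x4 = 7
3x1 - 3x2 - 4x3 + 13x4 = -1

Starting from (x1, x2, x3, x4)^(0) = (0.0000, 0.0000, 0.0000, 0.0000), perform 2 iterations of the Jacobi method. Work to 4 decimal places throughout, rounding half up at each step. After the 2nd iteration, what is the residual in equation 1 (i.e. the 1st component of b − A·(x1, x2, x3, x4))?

-0.2260

Iteration 1:
  x1 = (3 - (4)·0.0000 - (-1)·0.0000 - (1)·0.0000) / (10) = 0.3000
  x2 = (2 - (4)·0.0000 - (-1)·0.0000 - (4)·0.0000) / (12) = 0.1667
  x3 = (7 - (4)·0.0000 - (1)·0.0000 - (4)·0.0000) / (10) = 0.7000
  x4 = (-1 - (3)·0.0000 - (-3)·0.0000 - (-4)·0.0000) / (13) = -0.0769
Iteration 2:
  x1 = (3 - (4)·0.1667 - (-1)·0.7000 - (1)·-0.0769) / (10) = 0.3110
  x2 = (2 - (4)·0.3000 - (-1)·0.7000 - (4)·-0.0769) / (12) = 0.1506
  x3 = (7 - (4)·0.3000 - (1)·0.1667 - (4)·-0.0769) / (10) = 0.5941
  x4 = (-1 - (3)·0.3000 - (-3)·0.1667 - (-4)·0.7000) / (13) = 0.1077
Residual b − A·x = (-0.2260, -0.8879, -0.7664, -0.5049)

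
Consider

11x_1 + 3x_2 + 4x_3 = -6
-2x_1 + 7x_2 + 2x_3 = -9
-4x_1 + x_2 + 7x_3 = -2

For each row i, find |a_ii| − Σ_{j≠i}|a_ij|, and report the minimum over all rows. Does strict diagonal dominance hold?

row 1: |11| − (3+4) = 4
row 2: |7| − (2+2) = 3
row 3: |7| − (4+1) = 2
minimum over rows = 2 → strictly diagonally dominant (convergence guaranteed)

2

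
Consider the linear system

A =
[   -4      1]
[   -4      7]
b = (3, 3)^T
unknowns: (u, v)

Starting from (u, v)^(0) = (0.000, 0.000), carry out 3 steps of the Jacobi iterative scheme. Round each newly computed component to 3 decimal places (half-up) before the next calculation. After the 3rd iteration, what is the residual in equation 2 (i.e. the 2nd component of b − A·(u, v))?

-0.427

Iteration 1:
  u = (3 - (1)·0.000) / (-4) = -0.750
  v = (3 - (-4)·0.000) / (7) = 0.429
Iteration 2:
  u = (3 - (1)·0.429) / (-4) = -0.643
  v = (3 - (-4)·-0.750) / (7) = 0.000
Iteration 3:
  u = (3 - (1)·0.000) / (-4) = -0.750
  v = (3 - (-4)·-0.643) / (7) = 0.061
Residual b − A·x = (-0.061, -0.427)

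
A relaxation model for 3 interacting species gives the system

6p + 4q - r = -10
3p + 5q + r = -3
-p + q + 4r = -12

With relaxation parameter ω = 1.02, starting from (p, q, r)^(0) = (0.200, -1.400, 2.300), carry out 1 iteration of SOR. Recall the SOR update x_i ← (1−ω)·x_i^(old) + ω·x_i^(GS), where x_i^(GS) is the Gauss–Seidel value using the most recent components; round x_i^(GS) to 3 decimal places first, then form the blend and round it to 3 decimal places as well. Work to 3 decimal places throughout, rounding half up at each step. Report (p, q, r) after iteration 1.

Iteration 1:
  p: GS value = (-10 - (4)·-1.400 - (-1)·2.300) / (6) = -0.350;  p ← (1−ω)·0.200 + ω·-0.350 = -0.361
  q: GS value = (-3 - (3)·-0.361 - (1)·2.300) / (5) = -0.843;  q ← (1−ω)·-1.400 + ω·-0.843 = -0.832
  r: GS value = (-12 - (-1)·-0.361 - (1)·-0.832) / (4) = -2.882;  r ← (1−ω)·2.300 + ω·-2.882 = -2.986

(-0.361, -0.832, -2.986)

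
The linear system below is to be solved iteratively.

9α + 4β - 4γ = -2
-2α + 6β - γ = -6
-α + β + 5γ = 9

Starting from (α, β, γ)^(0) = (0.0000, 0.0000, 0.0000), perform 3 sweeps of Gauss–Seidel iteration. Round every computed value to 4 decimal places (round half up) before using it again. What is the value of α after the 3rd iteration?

Iteration 1:
  α = (-2 - (4)·0.0000 - (-4)·0.0000) / (9) = -0.2222
  β = (-6 - (-2)·-0.2222 - (-1)·0.0000) / (6) = -1.0741
  γ = (9 - (-1)·-0.2222 - (1)·-1.0741) / (5) = 1.9704
Iteration 2:
  α = (-2 - (4)·-1.0741 - (-4)·1.9704) / (9) = 1.1309
  β = (-6 - (-2)·1.1309 - (-1)·1.9704) / (6) = -0.2946
  γ = (9 - (-1)·1.1309 - (1)·-0.2946) / (5) = 2.0851
Iteration 3:
  α = (-2 - (4)·-0.2946 - (-4)·2.0851) / (9) = 0.8354
  β = (-6 - (-2)·0.8354 - (-1)·2.0851) / (6) = -0.3740
  γ = (9 - (-1)·0.8354 - (1)·-0.3740) / (5) = 2.0419

0.8354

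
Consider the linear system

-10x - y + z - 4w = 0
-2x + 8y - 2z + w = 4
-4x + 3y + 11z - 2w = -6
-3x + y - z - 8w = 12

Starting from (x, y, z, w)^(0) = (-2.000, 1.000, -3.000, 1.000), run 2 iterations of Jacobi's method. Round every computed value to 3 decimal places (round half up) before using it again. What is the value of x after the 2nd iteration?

Iteration 1:
  x = (0 - (-1)·1.000 - (1)·-3.000 - (-4)·1.000) / (-10) = -0.800
  y = (4 - (-2)·-2.000 - (-2)·-3.000 - (1)·1.000) / (8) = -0.875
  z = (-6 - (-4)·-2.000 - (3)·1.000 - (-2)·1.000) / (11) = -1.364
  w = (12 - (-3)·-2.000 - (1)·1.000 - (-1)·-3.000) / (-8) = -0.250
Iteration 2:
  x = (0 - (-1)·-0.875 - (1)·-1.364 - (-4)·-0.250) / (-10) = 0.051
  y = (4 - (-2)·-0.800 - (-2)·-1.364 - (1)·-0.250) / (8) = -0.010
  z = (-6 - (-4)·-0.800 - (3)·-0.875 - (-2)·-0.250) / (11) = -0.643
  w = (12 - (-3)·-0.800 - (1)·-0.875 - (-1)·-1.364) / (-8) = -1.139

0.051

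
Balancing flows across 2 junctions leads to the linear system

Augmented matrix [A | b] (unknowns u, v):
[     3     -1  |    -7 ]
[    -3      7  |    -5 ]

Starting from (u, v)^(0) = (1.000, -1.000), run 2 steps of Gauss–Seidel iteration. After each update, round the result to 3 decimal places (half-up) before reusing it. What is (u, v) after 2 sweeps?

Iteration 1:
  u = (-7 - (-1)·-1.000) / (3) = -2.667
  v = (-5 - (-3)·-2.667) / (7) = -1.857
Iteration 2:
  u = (-7 - (-1)·-1.857) / (3) = -2.952
  v = (-5 - (-3)·-2.952) / (7) = -1.979

(-2.952, -1.979)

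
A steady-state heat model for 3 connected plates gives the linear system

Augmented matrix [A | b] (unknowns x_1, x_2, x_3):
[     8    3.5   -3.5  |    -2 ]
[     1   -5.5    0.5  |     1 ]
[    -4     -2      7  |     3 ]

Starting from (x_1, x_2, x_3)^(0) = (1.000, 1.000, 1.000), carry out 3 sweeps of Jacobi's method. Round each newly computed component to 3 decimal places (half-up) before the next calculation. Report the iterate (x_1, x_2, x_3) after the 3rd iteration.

(-0.065, -0.104, 0.553)

Iteration 1:
  x_1 = (-2 - (3.5)·1.000 - (-3.5)·1.000) / (8) = -0.250
  x_2 = (1 - (1)·1.000 - (0.5)·1.000) / (-5.5) = 0.091
  x_3 = (3 - (-4)·1.000 - (-2)·1.000) / (7) = 1.286
Iteration 2:
  x_1 = (-2 - (3.5)·0.091 - (-3.5)·1.286) / (8) = 0.273
  x_2 = (1 - (1)·-0.250 - (0.5)·1.286) / (-5.5) = -0.110
  x_3 = (3 - (-4)·-0.250 - (-2)·0.091) / (7) = 0.312
Iteration 3:
  x_1 = (-2 - (3.5)·-0.110 - (-3.5)·0.312) / (8) = -0.065
  x_2 = (1 - (1)·0.273 - (0.5)·0.312) / (-5.5) = -0.104
  x_3 = (3 - (-4)·0.273 - (-2)·-0.110) / (7) = 0.553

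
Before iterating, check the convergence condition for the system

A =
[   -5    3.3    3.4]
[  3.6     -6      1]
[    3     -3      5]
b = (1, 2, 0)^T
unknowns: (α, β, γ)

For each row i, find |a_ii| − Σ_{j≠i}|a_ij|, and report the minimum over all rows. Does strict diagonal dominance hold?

row 1: |-5| − (3.3+3.4) = -1.7
row 2: |-6| − (3.6+1) = 1.4
row 3: |5| − (3+3) = -1
minimum over rows = -1.7 → not strictly diagonally dominant

-1.7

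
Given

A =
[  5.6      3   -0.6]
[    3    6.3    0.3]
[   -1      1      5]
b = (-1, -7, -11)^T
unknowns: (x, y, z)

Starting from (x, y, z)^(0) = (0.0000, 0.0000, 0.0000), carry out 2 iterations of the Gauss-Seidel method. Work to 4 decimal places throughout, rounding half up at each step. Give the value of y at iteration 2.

-1.0876

Iteration 1:
  x = (-1 - (3)·0.0000 - (-0.6)·0.0000) / (5.6) = -0.1786
  y = (-7 - (3)·-0.1786 - (0.3)·0.0000) / (6.3) = -1.0261
  z = (-11 - (-1)·-0.1786 - (1)·-1.0261) / (5) = -2.0305
Iteration 2:
  x = (-1 - (3)·-1.0261 - (-0.6)·-2.0305) / (5.6) = 0.1536
  y = (-7 - (3)·0.1536 - (0.3)·-2.0305) / (6.3) = -1.0876
  z = (-11 - (-1)·0.1536 - (1)·-1.0876) / (5) = -1.9518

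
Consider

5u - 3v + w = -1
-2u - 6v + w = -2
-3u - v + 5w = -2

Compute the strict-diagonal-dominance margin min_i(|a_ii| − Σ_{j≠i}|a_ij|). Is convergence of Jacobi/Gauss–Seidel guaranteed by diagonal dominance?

row 1: |5| − (3+1) = 1
row 2: |-6| − (2+1) = 3
row 3: |5| − (3+1) = 1
minimum over rows = 1 → strictly diagonally dominant (convergence guaranteed)

1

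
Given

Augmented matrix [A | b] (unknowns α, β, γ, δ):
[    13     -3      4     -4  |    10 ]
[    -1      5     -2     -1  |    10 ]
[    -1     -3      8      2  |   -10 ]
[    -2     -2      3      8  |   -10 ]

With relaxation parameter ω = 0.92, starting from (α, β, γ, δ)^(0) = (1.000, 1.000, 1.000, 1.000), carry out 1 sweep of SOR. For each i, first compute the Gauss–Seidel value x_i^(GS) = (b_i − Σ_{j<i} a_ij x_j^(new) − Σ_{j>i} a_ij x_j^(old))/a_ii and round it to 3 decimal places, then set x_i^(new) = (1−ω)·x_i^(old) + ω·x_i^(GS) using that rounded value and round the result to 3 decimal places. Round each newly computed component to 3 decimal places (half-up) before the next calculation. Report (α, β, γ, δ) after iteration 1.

Iteration 1:
  α: GS value = (10 - (-3)·1.000 - (4)·1.000 - (-4)·1.000) / (13) = 1.000;  α ← (1−ω)·1.000 + ω·1.000 = 1.000
  β: GS value = (10 - (-1)·1.000 - (-2)·1.000 - (-1)·1.000) / (5) = 2.800;  β ← (1−ω)·1.000 + ω·2.800 = 2.656
  γ: GS value = (-10 - (-1)·1.000 - (-3)·2.656 - (2)·1.000) / (8) = -0.379;  γ ← (1−ω)·1.000 + ω·-0.379 = -0.269
  δ: GS value = (-10 - (-2)·1.000 - (-2)·2.656 - (3)·-0.269) / (8) = -0.235;  δ ← (1−ω)·1.000 + ω·-0.235 = -0.136

(1.000, 2.656, -0.269, -0.136)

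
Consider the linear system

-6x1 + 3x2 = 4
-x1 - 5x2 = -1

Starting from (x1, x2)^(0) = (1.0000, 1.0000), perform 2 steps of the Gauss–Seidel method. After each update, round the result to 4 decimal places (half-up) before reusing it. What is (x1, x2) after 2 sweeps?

(-0.5500, 0.3100)

Iteration 1:
  x1 = (4 - (3)·1.0000) / (-6) = -0.1667
  x2 = (-1 - (-1)·-0.1667) / (-5) = 0.2333
Iteration 2:
  x1 = (4 - (3)·0.2333) / (-6) = -0.5500
  x2 = (-1 - (-1)·-0.5500) / (-5) = 0.3100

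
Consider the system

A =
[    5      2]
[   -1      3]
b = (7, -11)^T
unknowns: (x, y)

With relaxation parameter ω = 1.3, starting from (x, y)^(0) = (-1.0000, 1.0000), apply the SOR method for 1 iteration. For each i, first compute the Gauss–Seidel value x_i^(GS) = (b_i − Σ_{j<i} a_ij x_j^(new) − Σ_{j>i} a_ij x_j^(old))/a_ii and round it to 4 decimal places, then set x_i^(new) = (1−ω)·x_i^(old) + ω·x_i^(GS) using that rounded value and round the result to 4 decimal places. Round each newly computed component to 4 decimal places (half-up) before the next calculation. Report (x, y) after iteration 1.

(1.6000, -4.3733)

Iteration 1:
  x: GS value = (7 - (2)·1.0000) / (5) = 1.0000;  x ← (1−ω)·-1.0000 + ω·1.0000 = 1.6000
  y: GS value = (-11 - (-1)·1.6000) / (3) = -3.1333;  y ← (1−ω)·1.0000 + ω·-3.1333 = -4.3733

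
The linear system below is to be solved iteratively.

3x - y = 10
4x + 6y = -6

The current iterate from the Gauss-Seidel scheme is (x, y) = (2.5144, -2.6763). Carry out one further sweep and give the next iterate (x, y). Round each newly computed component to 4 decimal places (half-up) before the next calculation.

(2.4412, -2.6275)

One sweep:
  x = (10 - (-1)·-2.6763) / (3) = 2.4412
  y = (-6 - (4)·2.4412) / (6) = -2.6275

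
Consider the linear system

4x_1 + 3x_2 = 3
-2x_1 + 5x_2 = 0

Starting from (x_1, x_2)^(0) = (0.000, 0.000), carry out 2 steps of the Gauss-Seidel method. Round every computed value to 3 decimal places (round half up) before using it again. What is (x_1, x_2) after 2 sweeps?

(0.525, 0.210)

Iteration 1:
  x_1 = (3 - (3)·0.000) / (4) = 0.750
  x_2 = (0 - (-2)·0.750) / (5) = 0.300
Iteration 2:
  x_1 = (3 - (3)·0.300) / (4) = 0.525
  x_2 = (0 - (-2)·0.525) / (5) = 0.210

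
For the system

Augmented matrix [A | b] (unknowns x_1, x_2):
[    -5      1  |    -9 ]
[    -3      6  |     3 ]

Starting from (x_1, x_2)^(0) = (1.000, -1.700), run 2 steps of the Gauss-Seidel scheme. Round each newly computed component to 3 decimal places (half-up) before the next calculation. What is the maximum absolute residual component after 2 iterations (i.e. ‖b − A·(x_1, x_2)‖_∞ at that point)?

0.293

Iteration 1:
  x_1 = (-9 - (1)·-1.700) / (-5) = 1.460
  x_2 = (3 - (-3)·1.460) / (6) = 1.230
Iteration 2:
  x_1 = (-9 - (1)·1.230) / (-5) = 2.046
  x_2 = (3 - (-3)·2.046) / (6) = 1.523
Residual b − A·x = (-0.293, 0.000); ∞-norm = 0.293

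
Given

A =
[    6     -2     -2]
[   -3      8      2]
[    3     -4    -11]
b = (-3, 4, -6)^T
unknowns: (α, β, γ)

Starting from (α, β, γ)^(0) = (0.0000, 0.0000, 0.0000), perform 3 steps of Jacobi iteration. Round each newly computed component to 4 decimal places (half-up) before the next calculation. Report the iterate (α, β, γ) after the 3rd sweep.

(-0.3655, 0.3864, 0.4401)

Iteration 1:
  α = (-3 - (-2)·0.0000 - (-2)·0.0000) / (6) = -0.5000
  β = (4 - (-3)·0.0000 - (2)·0.0000) / (8) = 0.5000
  γ = (-6 - (3)·0.0000 - (-4)·0.0000) / (-11) = 0.5455
Iteration 2:
  α = (-3 - (-2)·0.5000 - (-2)·0.5455) / (6) = -0.1515
  β = (4 - (-3)·-0.5000 - (2)·0.5455) / (8) = 0.1761
  γ = (-6 - (3)·-0.5000 - (-4)·0.5000) / (-11) = 0.2273
Iteration 3:
  α = (-3 - (-2)·0.1761 - (-2)·0.2273) / (6) = -0.3655
  β = (4 - (-3)·-0.1515 - (2)·0.2273) / (8) = 0.3864
  γ = (-6 - (3)·-0.1515 - (-4)·0.1761) / (-11) = 0.4401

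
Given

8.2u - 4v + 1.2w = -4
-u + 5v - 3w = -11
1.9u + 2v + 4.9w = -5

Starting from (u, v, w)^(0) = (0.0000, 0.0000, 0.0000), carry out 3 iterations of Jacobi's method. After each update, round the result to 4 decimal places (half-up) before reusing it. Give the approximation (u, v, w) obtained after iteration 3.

(-1.9170, -2.4423, 0.7146)

Iteration 1:
  u = (-4 - (-4)·0.0000 - (1.2)·0.0000) / (8.2) = -0.4878
  v = (-11 - (-1)·0.0000 - (-3)·0.0000) / (5) = -2.2000
  w = (-5 - (1.9)·0.0000 - (2)·0.0000) / (4.9) = -1.0204
Iteration 2:
  u = (-4 - (-4)·-2.2000 - (1.2)·-1.0204) / (8.2) = -1.4116
  v = (-11 - (-1)·-0.4878 - (-3)·-1.0204) / (5) = -2.9098
  w = (-5 - (1.9)·-0.4878 - (2)·-2.2000) / (4.9) = 0.0667
Iteration 3:
  u = (-4 - (-4)·-2.9098 - (1.2)·0.0667) / (8.2) = -1.9170
  v = (-11 - (-1)·-1.4116 - (-3)·0.0667) / (5) = -2.4423
  w = (-5 - (1.9)·-1.4116 - (2)·-2.9098) / (4.9) = 0.7146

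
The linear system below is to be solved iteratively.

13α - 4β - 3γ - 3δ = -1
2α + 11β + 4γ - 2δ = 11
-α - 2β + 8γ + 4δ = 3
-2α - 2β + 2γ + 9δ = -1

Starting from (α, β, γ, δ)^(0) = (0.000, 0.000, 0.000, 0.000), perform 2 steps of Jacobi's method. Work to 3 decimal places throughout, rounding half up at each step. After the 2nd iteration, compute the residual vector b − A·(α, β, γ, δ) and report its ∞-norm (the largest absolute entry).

Iteration 1:
  α = (-1 - (-4)·0.000 - (-3)·0.000 - (-3)·0.000) / (13) = -0.077
  β = (11 - (2)·0.000 - (4)·0.000 - (-2)·0.000) / (11) = 1.000
  γ = (3 - (-1)·0.000 - (-2)·0.000 - (4)·0.000) / (8) = 0.375
  δ = (-1 - (-2)·0.000 - (-2)·0.000 - (2)·0.000) / (9) = -0.111
Iteration 2:
  α = (-1 - (-4)·1.000 - (-3)·0.375 - (-3)·-0.111) / (13) = 0.292
  β = (11 - (2)·-0.077 - (4)·0.375 - (-2)·-0.111) / (11) = 0.857
  γ = (3 - (-1)·-0.077 - (-2)·1.000 - (4)·-0.111) / (8) = 0.671
  δ = (-1 - (-2)·-0.077 - (-2)·1.000 - (2)·0.375) / (9) = 0.011
Residual b − A·x = (0.678, -1.673, -0.406, -0.143); ∞-norm = 1.673

1.673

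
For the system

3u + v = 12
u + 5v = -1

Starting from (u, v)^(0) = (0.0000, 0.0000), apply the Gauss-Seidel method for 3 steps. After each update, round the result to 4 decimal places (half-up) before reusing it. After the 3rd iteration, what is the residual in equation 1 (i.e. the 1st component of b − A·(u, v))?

0.0043

Iteration 1:
  u = (12 - (1)·0.0000) / (3) = 4.0000
  v = (-1 - (1)·4.0000) / (5) = -1.0000
Iteration 2:
  u = (12 - (1)·-1.0000) / (3) = 4.3333
  v = (-1 - (1)·4.3333) / (5) = -1.0667
Iteration 3:
  u = (12 - (1)·-1.0667) / (3) = 4.3556
  v = (-1 - (1)·4.3556) / (5) = -1.0711
Residual b − A·x = (0.0043, -0.0001)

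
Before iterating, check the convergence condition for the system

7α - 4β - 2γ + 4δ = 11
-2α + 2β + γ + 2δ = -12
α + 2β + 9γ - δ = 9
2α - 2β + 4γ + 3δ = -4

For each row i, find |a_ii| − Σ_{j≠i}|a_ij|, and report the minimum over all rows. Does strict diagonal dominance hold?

row 1: |7| − (4+2+4) = -3
row 2: |2| − (2+1+2) = -3
row 3: |9| − (1+2+1) = 5
row 4: |3| − (2+2+4) = -5
minimum over rows = -5 → not strictly diagonally dominant

-5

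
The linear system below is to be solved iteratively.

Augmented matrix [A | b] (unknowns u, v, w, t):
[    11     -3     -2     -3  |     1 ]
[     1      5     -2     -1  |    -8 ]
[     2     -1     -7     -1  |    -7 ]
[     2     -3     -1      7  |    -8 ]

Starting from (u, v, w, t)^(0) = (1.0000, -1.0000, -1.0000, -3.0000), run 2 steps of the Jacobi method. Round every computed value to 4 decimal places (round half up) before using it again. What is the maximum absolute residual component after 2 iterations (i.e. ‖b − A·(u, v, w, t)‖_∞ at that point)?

5.0996

Iteration 1:
  u = (1 - (-3)·-1.0000 - (-2)·-1.0000 - (-3)·-3.0000) / (11) = -1.1818
  v = (-8 - (1)·1.0000 - (-2)·-1.0000 - (-1)·-3.0000) / (5) = -2.8000
  w = (-7 - (2)·1.0000 - (-1)·-1.0000 - (-1)·-3.0000) / (-7) = 1.8571
  t = (-8 - (2)·1.0000 - (-3)·-1.0000 - (-1)·-1.0000) / (7) = -2.0000
Iteration 2:
  u = (1 - (-3)·-2.8000 - (-2)·1.8571 - (-3)·-2.0000) / (11) = -0.8805
  v = (-8 - (1)·-1.1818 - (-2)·1.8571 - (-1)·-2.0000) / (5) = -1.0208
  w = (-7 - (2)·-1.1818 - (-1)·-2.8000 - (-1)·-2.0000) / (-7) = 1.3481
  t = (-8 - (2)·-1.1818 - (-3)·-2.8000 - (-1)·1.8571) / (7) = -1.7399
Residual b − A·x = (5.0996, -1.0592, 1.4370, 4.2260); ∞-norm = 5.0996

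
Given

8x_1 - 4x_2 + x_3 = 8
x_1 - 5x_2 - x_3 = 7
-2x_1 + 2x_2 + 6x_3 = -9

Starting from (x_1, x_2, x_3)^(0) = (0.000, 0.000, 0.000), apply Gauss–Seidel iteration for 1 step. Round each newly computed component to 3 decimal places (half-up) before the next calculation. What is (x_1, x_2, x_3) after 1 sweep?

(1.000, -1.200, -0.767)

Iteration 1:
  x_1 = (8 - (-4)·0.000 - (1)·0.000) / (8) = 1.000
  x_2 = (7 - (1)·1.000 - (-1)·0.000) / (-5) = -1.200
  x_3 = (-9 - (-2)·1.000 - (2)·-1.200) / (6) = -0.767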